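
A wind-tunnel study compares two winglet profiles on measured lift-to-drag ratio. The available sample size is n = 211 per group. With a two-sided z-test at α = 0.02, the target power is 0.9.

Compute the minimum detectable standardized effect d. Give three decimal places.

Need Φ(δ − 2.326) = 0.9, so δ = 2.326 + 1.282 = 3.608.
(Lower-tail contribution to power is negligible for δ > 0.)
δ = d·√(n/2) ⇒ d = δ/√(n/2) = 3.608/√(211/2) = 0.3513.

d ≈ 0.351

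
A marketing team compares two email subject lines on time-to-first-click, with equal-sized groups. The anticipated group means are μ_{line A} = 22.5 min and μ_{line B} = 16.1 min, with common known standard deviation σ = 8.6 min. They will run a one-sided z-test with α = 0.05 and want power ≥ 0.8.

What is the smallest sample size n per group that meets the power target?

n = 23 per group

Standardized effect: d = |μ_{line A} − μ_{line B}| / σ = |22.5 − 16.1| / 8.6 = 0.7442
Set Φ(δ − 1.645) = 0.8; then δ − 1.645 = Φ⁻¹(0.8) = 0.842, giving δ = 2.486.
δ = d·√(n/2) ⇒ n = 2(δ/d)² = 2 × (2.486 / 0.7442)² = 22.33.
Round up to the next whole unit.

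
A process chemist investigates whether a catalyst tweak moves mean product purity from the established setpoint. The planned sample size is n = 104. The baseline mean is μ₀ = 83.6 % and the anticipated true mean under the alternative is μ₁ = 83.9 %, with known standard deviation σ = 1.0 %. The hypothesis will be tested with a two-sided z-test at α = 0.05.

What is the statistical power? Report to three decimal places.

Power ≈ 0.864

Standardized effect: d = |μ₁ − μ₀| / σ = |83.9 − 83.6| / 1.0 = 0.3000
Noncentrality parameter: δ = d·√n = 0.3000 × √104 = 3.0594
Two-sided α = 0.05 → critical value z_{0.025} = 1.960.
Power = Φ(δ − 1.960) + Φ(−δ − 1.960) = Φ(1.099) + Φ(-5.019) = 0.8642 + 0.0000 = 0.8642.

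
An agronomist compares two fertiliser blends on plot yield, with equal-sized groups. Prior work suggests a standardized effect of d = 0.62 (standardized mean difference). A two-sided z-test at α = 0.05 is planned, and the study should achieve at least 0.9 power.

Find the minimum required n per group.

For power 0.9 need Φ(δ − z_{0.025}) = 0.9, so δ = z_{0.025} + z_{0.10} = 1.960 + 1.282 = 3.242.
(Ignoring the negligible lower-tail rejection probability gives the usual closed-form inversion.)
δ = d·√(n/2) ⇒ n = 2(δ/d)² = 2 × (3.242 / 0.62)² = 54.67.
Round up to the next whole unit.

n = 55 per group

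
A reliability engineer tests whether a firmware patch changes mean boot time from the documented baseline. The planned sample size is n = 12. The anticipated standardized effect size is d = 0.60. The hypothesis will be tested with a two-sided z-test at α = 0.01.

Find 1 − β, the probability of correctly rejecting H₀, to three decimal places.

Power ≈ 0.309

Noncentrality parameter: δ = d·√n = 0.60 × √12 = 2.0785
Critical value for a two-sided test at α = 0.01: z_{α/2} = 2.576.
Power = Φ(δ − 2.576) + Φ(−δ − 2.576) = Φ(-0.497) + Φ(-4.654) = 0.3095 + 0.0000 = 0.3095.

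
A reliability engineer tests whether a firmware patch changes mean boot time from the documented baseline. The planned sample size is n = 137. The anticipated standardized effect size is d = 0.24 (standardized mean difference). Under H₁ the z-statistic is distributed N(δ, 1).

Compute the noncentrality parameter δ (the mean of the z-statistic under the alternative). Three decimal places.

The noncentrality parameter scales effect size by the design's sample-size factor: δ = d·√n = 0.24 × √137 = 2.8091

δ ≈ 2.809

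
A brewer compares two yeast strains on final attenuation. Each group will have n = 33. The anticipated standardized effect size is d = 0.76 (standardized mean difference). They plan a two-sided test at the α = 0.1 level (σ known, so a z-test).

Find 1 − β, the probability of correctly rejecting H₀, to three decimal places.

Power ≈ 0.925

Noncentrality parameter: δ = d·√(n/2) = 0.76 × √(33/2) = 3.0871
Two-sided α = 0.1 → critical value z_{0.05} = 1.645.
Power = Φ(δ − 1.645) + Φ(−δ − 1.645) = Φ(1.442) + Φ(-4.732) = 0.9254 + 0.0000 = 0.9254.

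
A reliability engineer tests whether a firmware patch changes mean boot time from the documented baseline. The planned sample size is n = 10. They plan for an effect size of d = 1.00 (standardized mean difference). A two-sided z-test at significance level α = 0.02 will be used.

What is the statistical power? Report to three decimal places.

Power ≈ 0.798

Noncentrality parameter: δ = d·√n = 1.00 × √10 = 3.1623
Critical value for a two-sided test at α = 0.02: z_{α/2} = 2.326.
Power = Φ(δ − 2.326) + Φ(−δ − 2.326) = Φ(0.836) + Φ(-5.489) = 0.7984 + 0.0000 = 0.7984.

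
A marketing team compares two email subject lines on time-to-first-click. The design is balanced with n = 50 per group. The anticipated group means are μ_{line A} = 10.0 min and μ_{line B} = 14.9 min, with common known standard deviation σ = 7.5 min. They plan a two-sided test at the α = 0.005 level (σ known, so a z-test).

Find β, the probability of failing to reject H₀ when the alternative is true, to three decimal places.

β ≈ 0.323

Standardized effect: d = |μ_{line A} − μ_{line B}| / σ = |10.0 − 14.9| / 7.5 = 0.6533
Noncentrality parameter: δ = d·√(n/2) = 0.6533 × √(50/2) = 3.2667
Two-sided α = 0.005 → critical value z_{0.0025} = 2.807.
Power = Φ(δ − 2.807) + Φ(−δ − 2.807) = Φ(0.460) + Φ(-6.074) = 0.6771 + 0.0000 = 0.6771.
Type II error: β = 1 − power = 1 − 0.6771 = 0.3229.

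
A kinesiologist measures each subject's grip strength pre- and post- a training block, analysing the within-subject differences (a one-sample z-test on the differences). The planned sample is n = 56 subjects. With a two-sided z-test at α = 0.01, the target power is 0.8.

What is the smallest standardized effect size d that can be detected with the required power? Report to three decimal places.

Need Φ(δ − 2.576) = 0.8, so δ = 2.576 + 0.842 = 3.417.
(The second rejection-region term Φ(−δ − z_{α/2}) is negligible and dropped.)
δ = d·√n ⇒ d = δ/√n = 3.417/√56 = 0.4567.

d ≈ 0.457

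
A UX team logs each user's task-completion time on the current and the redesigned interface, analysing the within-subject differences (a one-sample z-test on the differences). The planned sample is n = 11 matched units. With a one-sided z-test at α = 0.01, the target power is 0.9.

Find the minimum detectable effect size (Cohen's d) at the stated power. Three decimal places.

d ≈ 1.088

Required noncentrality: δ = z_{0.01} + z_{0.10} = 2.326 + 1.282 = 3.608.
δ = d·√n ⇒ d = δ/√n = 3.608/√11 = 1.0878.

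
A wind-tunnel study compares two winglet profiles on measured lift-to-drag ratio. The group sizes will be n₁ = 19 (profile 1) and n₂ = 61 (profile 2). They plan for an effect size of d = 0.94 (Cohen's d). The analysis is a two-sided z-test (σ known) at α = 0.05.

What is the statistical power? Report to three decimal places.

Noncentrality parameter: λ = d / √(1/n₁ + 1/n₂) = 0.94 / √(1/19 + 1/61) = 3.5779
Critical value for a two-sided test at α = 0.05: z_{α/2} = 1.960.
Power = Φ(λ − 1.960) + Φ(−λ − 1.960) = Φ(1.618) + Φ(-5.538) = 0.9472 + 0.0000 = 0.9472.

Power ≈ 0.947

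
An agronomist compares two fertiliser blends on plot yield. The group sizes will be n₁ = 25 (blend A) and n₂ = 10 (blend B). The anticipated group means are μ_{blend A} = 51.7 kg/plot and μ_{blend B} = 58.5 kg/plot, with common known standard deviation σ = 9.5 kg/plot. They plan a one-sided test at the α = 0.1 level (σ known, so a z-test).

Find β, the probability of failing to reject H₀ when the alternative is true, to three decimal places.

β ≈ 0.264

Standardized effect: d = |μ_{blend A} − μ_{blend B}| / σ = |51.7 − 58.5| / 9.5 = 0.7158
Noncentrality parameter: δ = d / √(1/n₁ + 1/n₂) = 0.7158 / √(1/25 + 1/10) = 1.9130
One-sided α = 0.1 → critical value z_{0.1} = 1.282.
Power = Φ(δ − 1.282) = Φ(0.631) = 0.7361.
Type II error: β = 1 − power = 1 − 0.7361 = 0.2639.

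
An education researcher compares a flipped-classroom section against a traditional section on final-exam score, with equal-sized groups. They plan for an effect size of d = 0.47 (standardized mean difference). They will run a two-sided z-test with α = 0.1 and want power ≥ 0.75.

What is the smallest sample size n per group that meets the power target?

Set Φ(δ − 1.645) = 0.75; then δ − 1.645 = Φ⁻¹(0.75) = 0.674, giving δ = 2.319.
(Ignoring the negligible lower-tail rejection probability gives the usual closed-form inversion.)
δ = d·√(n/2) ⇒ n = 2(δ/d)² = 2 × (2.319 / 0.47)² = 48.70.
Round up to the next whole unit.

n = 49 per group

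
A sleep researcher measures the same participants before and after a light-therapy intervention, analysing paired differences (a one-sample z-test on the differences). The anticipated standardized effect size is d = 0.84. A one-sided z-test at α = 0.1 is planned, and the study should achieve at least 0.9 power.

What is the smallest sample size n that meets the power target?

n = 10

For power 0.9 need Φ(δ − z_{0.1}) = 0.9, so δ = z_{0.1} + z_{0.10} = 1.282 + 1.282 = 2.563.
δ = d·√n ⇒ n = (δ/d)² = (2.563 / 0.84)² = 9.31.
Round up to the next whole unit.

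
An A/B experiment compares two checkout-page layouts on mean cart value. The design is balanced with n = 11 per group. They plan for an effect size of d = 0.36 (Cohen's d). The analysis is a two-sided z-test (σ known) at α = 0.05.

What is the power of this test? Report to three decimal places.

Noncentrality parameter: δ = d·√(n/2) = 0.36 × √(11/2) = 0.8443
Critical value for a two-sided test at α = 0.05: z_{α/2} = 1.960.
Power = Φ(δ − 1.960) + Φ(−δ − 1.960) = Φ(-1.116) + Φ(-2.804) = 0.1323 + 0.0025 = 0.1348.

Power ≈ 0.135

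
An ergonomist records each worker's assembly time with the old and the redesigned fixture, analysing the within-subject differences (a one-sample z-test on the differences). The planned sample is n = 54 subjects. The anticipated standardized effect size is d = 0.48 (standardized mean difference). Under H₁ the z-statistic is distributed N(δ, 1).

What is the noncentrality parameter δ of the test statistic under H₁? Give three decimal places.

The noncentrality parameter scales effect size by the design's sample-size factor: δ = d·√n = 0.48 × √54 = 3.5273

δ ≈ 3.527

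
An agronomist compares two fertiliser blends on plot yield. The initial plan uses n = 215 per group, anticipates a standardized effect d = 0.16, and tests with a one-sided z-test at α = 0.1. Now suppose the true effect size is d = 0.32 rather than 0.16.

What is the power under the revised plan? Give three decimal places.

Power ≈ 0.979

With d = 0.32: δ = d·√(n/2) = 0.32 × √(215/2) = 3.3178. Critical value z_{0.1} = 1.282.
Revised power = P(Z > 1.282 − δ) = Φ(2.036) = 0.9791.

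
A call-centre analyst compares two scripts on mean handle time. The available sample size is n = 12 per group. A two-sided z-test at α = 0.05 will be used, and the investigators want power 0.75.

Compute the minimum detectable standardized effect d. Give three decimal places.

Required noncentrality: δ = z_{0.025} + z_{0.25} = 1.960 + 0.674 = 2.634.
(The second rejection-region term Φ(−δ − z_{α/2}) is negligible and dropped.)
δ = d·√(n/2) ⇒ d = δ/√(n/2) = 2.634/√(12/2) = 1.0755.

d ≈ 1.076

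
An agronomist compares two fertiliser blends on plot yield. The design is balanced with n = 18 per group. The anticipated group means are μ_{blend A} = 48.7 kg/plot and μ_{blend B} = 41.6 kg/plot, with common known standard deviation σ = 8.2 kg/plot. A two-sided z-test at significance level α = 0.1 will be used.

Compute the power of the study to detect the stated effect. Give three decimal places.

Standardized effect: d = |μ_{blend A} − μ_{blend B}| / σ = |48.7 − 41.6| / 8.2 = 0.8659
Noncentrality parameter: λ = d·√(n/2) = 0.8659 × √(18/2) = 2.5976
Two-sided α = 0.1 → critical value z_{0.05} = 1.645.
Power = Φ(λ − 1.645) + Φ(−λ − 1.645) = Φ(0.953) + Φ(-4.242) = 0.8296 + 0.0000 = 0.8296.

Power ≈ 0.830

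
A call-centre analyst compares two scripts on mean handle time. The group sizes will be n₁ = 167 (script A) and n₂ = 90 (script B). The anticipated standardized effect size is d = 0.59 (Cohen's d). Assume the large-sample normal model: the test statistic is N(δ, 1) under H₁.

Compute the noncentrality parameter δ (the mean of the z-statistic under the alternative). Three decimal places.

The noncentrality parameter scales effect size by the design's sample-size factor: δ = d / √(1/n₁ + 1/n₂) = 0.59 / √(1/167 + 1/90) = 4.5120

δ ≈ 4.512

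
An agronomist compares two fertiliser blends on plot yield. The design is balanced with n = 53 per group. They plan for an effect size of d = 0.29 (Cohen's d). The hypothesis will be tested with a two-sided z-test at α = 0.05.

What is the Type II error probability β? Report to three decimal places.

Noncentrality parameter: δ = d·√(n/2) = 0.29 × √(53/2) = 1.4929
Critical value for a two-sided test at α = 0.05: z_{α/2} = 1.960.
Power = Φ(δ − 1.960) + Φ(−δ − 1.960) = Φ(-0.467) + Φ(-3.453) = 0.3202 + 0.0003 = 0.3205.
Type II error: β = 1 − power = 1 − 0.3205 = 0.6795.

β ≈ 0.680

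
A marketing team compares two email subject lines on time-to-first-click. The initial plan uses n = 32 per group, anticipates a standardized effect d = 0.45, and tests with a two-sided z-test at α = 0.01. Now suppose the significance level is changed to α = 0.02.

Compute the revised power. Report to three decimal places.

Power ≈ 0.299

δ = d·√(n/2) = 0.45 × √(32/2) = 1.8000 (unchanged). New critical value: z_{0.01} = 2.326.
Revised power = Φ(δ − 2.326) + Φ(−δ − 2.326) = Φ(-0.526) + Φ(-4.126) = 0.2993 + 0.0000 = 0.2993.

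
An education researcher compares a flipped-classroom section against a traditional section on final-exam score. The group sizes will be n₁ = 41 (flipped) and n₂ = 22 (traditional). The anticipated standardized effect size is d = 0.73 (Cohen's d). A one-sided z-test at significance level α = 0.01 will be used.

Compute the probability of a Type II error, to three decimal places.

β ≈ 0.331

Noncentrality parameter: δ = d / √(1/n₁ + 1/n₂) = 0.73 / √(1/41 + 1/22) = 2.7622
Critical value for a one-sided test at α = 0.01: z_α = 2.326.
Power = P(Z > 2.326 − δ) = Φ(0.436) = 0.6685.
Type II error: β = 1 − power = 1 − 0.6685 = 0.3315.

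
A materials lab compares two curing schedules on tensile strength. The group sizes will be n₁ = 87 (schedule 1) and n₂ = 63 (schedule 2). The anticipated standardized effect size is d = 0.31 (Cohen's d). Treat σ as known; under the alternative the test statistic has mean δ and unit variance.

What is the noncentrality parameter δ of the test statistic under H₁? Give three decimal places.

δ ≈ 1.874

The noncentrality parameter scales effect size by the design's sample-size factor: δ = d / √(1/n₁ + 1/n₂) = 0.31 / √(1/87 + 1/63) = 1.8739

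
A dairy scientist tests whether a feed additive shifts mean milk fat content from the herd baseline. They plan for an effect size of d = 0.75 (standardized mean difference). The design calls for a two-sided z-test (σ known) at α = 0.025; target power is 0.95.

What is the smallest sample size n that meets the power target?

n = 27

Set Φ(δ − 2.241) = 0.95; then δ − 2.241 = Φ⁻¹(0.95) = 1.645, giving δ = 3.886.
(For δ > 0 the lower-tail rejection region contributes negligibly to power, so the one-term inversion is standard.)
δ = d·√n ⇒ n = (δ/d)² = (3.886 / 0.75)² = 26.85.
Round up to the next whole unit.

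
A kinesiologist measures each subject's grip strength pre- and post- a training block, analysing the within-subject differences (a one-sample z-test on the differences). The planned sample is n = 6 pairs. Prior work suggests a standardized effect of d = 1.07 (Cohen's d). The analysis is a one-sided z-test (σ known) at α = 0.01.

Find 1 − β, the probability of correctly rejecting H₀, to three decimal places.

Power ≈ 0.616

Noncentrality parameter: δ = d·√n = 1.07 × √6 = 2.6210
One-sided α = 0.01 → critical value z_{0.01} = 2.326.
Power = P(Z > 2.326 − δ) = Φ(0.295) = 0.6159.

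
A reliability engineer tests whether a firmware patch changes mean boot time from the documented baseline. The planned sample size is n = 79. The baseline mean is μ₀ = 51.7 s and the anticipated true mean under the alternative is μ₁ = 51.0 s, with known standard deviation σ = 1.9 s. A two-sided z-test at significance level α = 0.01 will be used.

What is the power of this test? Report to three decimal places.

Power ≈ 0.758

Standardized effect: d = |μ₁ − μ₀| / σ = |51.0 − 51.7| / 1.9 = 0.3684
Noncentrality parameter: δ = d·√n = 0.3684 × √79 = 3.2746
Two-sided α = 0.01 → critical value z_{0.005} = 2.576.
Power = Φ(δ − 2.576) + Φ(−δ − 2.576) = Φ(0.699) + Φ(-5.850) = 0.7577 + 0.0000 = 0.7577.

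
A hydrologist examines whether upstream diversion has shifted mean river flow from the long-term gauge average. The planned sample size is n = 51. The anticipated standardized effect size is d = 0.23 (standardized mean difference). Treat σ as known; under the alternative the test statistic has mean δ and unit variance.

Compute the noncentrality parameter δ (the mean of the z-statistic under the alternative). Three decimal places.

δ ≈ 1.643

δ = d·√n = 0.23 × √51 = 1.6425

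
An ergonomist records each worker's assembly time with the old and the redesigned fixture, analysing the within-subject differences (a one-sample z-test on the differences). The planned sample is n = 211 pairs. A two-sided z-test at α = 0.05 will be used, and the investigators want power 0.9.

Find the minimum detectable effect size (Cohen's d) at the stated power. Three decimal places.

d ≈ 0.223

Required noncentrality: δ = z_{0.025} + z_{0.10} = 1.960 + 1.282 = 3.242.
(Lower-tail contribution to power is negligible for δ > 0.)
δ = d·√n ⇒ d = δ/√n = 3.242/√211 = 0.2232.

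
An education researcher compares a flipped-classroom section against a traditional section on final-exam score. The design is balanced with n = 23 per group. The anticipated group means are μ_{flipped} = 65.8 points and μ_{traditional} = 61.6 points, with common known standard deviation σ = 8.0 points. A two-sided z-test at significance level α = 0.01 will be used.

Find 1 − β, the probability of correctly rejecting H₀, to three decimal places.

Power ≈ 0.213

Standardized effect: d = |μ_{flipped} − μ_{traditional}| / σ = |65.8 − 61.6| / 8.0 = 0.5250
Noncentrality parameter: δ = d·√(n/2) = 0.5250 × √(23/2) = 1.7804
Two-sided α = 0.01 → critical value z_{0.005} = 2.576.
Power = Φ(δ − 2.576) + Φ(−δ − 2.576) = Φ(-0.795) + Φ(-4.356) = 0.2132 + 0.0000 = 0.2132.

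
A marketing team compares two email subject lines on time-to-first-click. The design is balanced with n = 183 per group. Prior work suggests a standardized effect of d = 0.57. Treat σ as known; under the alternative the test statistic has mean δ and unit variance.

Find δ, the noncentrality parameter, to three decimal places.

δ ≈ 5.452

The noncentrality parameter scales effect size by the design's sample-size factor: δ = d·√(n/2) = 0.57 × √(183/2) = 5.4524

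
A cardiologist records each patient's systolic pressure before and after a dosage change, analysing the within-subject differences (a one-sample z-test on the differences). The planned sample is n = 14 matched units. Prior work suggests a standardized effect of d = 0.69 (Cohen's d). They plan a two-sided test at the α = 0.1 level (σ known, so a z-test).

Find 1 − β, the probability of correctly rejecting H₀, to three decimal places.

Power ≈ 0.826

Noncentrality parameter: δ = d·√n = 0.69 × √14 = 2.5817
Two-sided α = 0.1 → critical value z_{0.05} = 1.645.
Power = Φ(δ − 1.645) + Φ(−δ − 1.645) = Φ(0.937) + Φ(-4.227) = 0.8256 + 0.0000 = 0.8256.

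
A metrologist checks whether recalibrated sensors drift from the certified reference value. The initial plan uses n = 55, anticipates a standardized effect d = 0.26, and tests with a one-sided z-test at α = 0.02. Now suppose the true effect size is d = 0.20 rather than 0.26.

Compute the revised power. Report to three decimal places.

With d = 0.20: δ = d·√n = 0.20 × √55 = 1.4832. Critical value z_{0.02} = 2.054.
Revised power = Φ(δ − 2.054) = Φ(-0.571) = 0.2842.

Power ≈ 0.284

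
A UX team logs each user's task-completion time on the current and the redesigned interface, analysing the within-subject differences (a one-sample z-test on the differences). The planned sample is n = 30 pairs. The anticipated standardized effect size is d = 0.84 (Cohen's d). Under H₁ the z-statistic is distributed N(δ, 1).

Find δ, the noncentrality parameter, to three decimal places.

δ = d·√n = 0.84 × √30 = 4.6009

δ ≈ 4.601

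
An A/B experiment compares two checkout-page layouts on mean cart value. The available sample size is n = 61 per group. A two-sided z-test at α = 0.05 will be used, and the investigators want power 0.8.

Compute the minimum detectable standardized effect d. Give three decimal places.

d ≈ 0.507

Need Φ(δ − 1.960) = 0.8, so δ = 1.960 + 0.842 = 2.802.
(The second rejection-region term Φ(−δ − z_{α/2}) is negligible and dropped.)
δ = d·√(n/2) ⇒ d = δ/√(n/2) = 2.802/√(61/2) = 0.5073.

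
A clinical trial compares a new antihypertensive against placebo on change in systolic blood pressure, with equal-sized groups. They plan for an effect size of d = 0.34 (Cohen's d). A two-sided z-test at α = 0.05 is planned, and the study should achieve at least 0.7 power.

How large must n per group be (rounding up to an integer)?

n = 107 per group

Set Φ(δ − 1.960) = 0.7; then δ − 1.960 = Φ⁻¹(0.7) = 0.524, giving δ = 2.484.
(For δ > 0 the lower-tail rejection region contributes negligibly to power, so the one-term inversion is standard.)
δ = d·√(n/2) ⇒ n = 2(δ/d)² = 2 × (2.484 / 0.34)² = 106.78.
Rounding up, n = 107 per group.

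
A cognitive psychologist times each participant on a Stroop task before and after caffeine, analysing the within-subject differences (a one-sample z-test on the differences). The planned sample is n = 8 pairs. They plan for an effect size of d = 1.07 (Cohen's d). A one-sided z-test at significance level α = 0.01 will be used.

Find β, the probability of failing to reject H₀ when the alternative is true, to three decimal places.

Noncentrality parameter: δ = d·√n = 1.07 × √8 = 3.0264
Critical value for a one-sided test at α = 0.01: z_α = 2.326.
Power = P(Z > 2.326 − δ) = Φ(0.700) = 0.7581.
Type II error: β = 1 − power = 1 − 0.7581 = 0.2419.

β ≈ 0.242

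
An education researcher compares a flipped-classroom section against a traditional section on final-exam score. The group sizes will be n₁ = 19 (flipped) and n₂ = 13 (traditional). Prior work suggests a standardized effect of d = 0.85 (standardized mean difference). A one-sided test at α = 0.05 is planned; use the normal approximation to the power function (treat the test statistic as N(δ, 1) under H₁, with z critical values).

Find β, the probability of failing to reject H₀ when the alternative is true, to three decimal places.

β ≈ 0.237

Noncentrality parameter: δ = d / √(1/n₁ + 1/n₂) = 0.85 / √(1/19 + 1/13) = 2.3615
One-sided α = 0.05 → critical value z_{0.05} = 1.645.
Power = P(Z > 1.645 − δ) = Φ(0.717) = 0.7632.
Type II error: β = 1 − power = 1 − 0.7632 = 0.2368.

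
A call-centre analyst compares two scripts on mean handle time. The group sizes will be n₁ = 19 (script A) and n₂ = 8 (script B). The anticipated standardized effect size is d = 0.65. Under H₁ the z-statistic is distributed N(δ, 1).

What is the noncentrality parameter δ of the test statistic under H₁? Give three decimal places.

The noncentrality parameter scales effect size by the design's sample-size factor: δ = d / √(1/n₁ + 1/n₂) = 0.65 / √(1/19 + 1/8) = 1.5422

δ ≈ 1.542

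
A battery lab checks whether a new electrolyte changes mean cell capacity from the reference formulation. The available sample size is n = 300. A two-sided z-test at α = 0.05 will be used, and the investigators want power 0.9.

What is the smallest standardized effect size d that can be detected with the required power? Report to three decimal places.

Required noncentrality: δ = z_{0.025} + z_{0.10} = 1.960 + 1.282 = 3.242.
(The second rejection-region term Φ(−δ − z_{α/2}) is negligible and dropped.)
δ = d·√n ⇒ d = δ/√n = 3.242/√300 = 0.1871.

d ≈ 0.187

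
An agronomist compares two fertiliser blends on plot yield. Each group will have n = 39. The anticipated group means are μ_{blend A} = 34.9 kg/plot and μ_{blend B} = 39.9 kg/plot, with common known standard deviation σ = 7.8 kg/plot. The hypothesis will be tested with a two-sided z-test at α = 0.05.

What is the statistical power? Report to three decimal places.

Power ≈ 0.808

Standardized effect: d = |μ_{blend A} − μ_{blend B}| / σ = |34.9 − 39.9| / 7.8 = 0.6410
Noncentrality parameter: δ = d·√(n/2) = 0.6410 × √(39/2) = 2.8307
Two-sided α = 0.05 → critical value z_{0.025} = 1.960.
Power = Φ(δ − 1.960) + Φ(−δ − 1.960) = Φ(0.871) + Φ(-4.791) = 0.8080 + 0.0000 = 0.8080.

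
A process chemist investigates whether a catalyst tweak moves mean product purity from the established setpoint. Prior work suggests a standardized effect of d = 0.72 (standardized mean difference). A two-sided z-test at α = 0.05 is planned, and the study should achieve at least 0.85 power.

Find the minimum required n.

n = 18

For power 0.85 need Φ(δ − z_{0.025}) = 0.85, so δ = z_{0.025} + z_{0.15} = 1.960 + 1.036 = 2.996.
(For δ > 0 the lower-tail rejection region contributes negligibly to power, so the one-term inversion is standard.)
δ = d·√n ⇒ n = (δ/d)² = (2.996 / 0.72)² = 17.32.
Round up to the next whole unit.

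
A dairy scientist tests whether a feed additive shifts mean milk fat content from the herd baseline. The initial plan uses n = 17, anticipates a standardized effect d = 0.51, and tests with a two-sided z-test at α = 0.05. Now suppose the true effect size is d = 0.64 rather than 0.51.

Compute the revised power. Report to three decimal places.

With d = 0.64: δ = d·√n = 0.64 × √17 = 2.6388. Critical value z_{0.025} = 1.960.
Revised power = Φ(δ − 1.960) + Φ(−δ − 1.960) = Φ(0.679) + Φ(-4.599) = 0.7514 + 0.0000 = 0.7514.

Power ≈ 0.751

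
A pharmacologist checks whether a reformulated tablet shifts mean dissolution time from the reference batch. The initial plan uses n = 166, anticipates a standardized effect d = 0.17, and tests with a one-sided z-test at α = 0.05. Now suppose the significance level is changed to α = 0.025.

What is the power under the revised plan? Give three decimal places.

δ = d·√n = 0.17 × √166 = 2.1903 (unchanged). New critical value: z_{0.025} = 1.960.
Revised power = P(Z > 1.960 − δ) = Φ(0.230) = 0.5911.

Power ≈ 0.591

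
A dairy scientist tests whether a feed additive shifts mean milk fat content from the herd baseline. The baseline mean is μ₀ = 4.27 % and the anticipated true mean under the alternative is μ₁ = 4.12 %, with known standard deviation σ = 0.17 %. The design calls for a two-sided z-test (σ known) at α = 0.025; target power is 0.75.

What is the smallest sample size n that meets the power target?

Standardized effect: d = |μ₁ − μ₀| / σ = |4.12 − 4.27| / 0.17 = 0.8824
For power 0.75 need Φ(δ − z_{0.0125}) = 0.75, so δ = z_{0.0125} + z_{0.25} = 2.241 + 0.674 = 2.916.
(The Φ(−δ − z_{α/2}) term is vanishingly small for δ > 0 and is dropped in the standard sample-size formula.)
δ = d·√n ⇒ n = (δ/d)² = (2.916 / 0.8824)² = 10.92.
Round up to the next whole unit.

n = 11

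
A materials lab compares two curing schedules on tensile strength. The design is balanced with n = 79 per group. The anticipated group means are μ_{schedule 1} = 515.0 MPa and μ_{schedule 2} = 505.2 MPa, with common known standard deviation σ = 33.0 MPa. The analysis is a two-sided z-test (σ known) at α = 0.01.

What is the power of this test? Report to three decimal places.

Power ≈ 0.239

Standardized effect: d = |μ_{schedule 1} − μ_{schedule 2}| / σ = |515.0 − 505.2| / 33.0 = 0.2970
Noncentrality parameter: δ = d·√(n/2) = 0.2970 × √(79/2) = 1.8664
Critical value for a two-sided test at α = 0.01: z_{α/2} = 2.576.
Power = Φ(δ − 2.576) + Φ(−δ − 2.576) = Φ(-0.709) + Φ(-4.442) = 0.2390 + 0.0000 = 0.2390.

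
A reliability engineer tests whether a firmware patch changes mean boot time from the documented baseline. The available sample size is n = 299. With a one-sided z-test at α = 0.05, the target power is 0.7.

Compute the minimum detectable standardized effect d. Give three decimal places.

Need Φ(δ − 1.645) = 0.7, so δ = 1.645 + 0.524 = 2.169.
δ = d·√n ⇒ d = δ/√n = 2.169/√299 = 0.1255.

d ≈ 0.125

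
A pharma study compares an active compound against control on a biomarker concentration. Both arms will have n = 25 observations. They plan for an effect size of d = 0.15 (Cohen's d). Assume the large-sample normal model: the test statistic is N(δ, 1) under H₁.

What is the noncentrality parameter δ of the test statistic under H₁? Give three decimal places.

δ = d·√(n/2) = 0.15 × √(25/2) = 0.5303

δ ≈ 0.530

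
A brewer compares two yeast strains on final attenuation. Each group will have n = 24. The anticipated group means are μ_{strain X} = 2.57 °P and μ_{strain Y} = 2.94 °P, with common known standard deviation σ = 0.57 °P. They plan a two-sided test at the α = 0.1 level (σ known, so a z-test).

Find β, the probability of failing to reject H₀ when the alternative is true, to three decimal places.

Standardized effect: d = |μ_{strain X} − μ_{strain Y}| / σ = |2.57 − 2.94| / 0.57 = 0.6491
Noncentrality parameter: δ = d·√(n/2) = 0.6491 × √(24/2) = 2.2486
Two-sided α = 0.1 → critical value z_{0.05} = 1.645.
Power = Φ(δ − 1.645) + Φ(−δ − 1.645) = Φ(0.604) + Φ(-3.893) = 0.7270 + 0.0000 = 0.7271.
Type II error: β = 1 − power = 1 − 0.7271 = 0.2729.

β ≈ 0.273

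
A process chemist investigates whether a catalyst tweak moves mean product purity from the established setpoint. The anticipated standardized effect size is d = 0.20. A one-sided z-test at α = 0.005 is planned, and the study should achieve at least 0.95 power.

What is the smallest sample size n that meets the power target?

Set Φ(δ − 2.576) = 0.95; then δ − 2.576 = Φ⁻¹(0.95) = 1.645, giving δ = 4.221.
δ = d·√n ⇒ n = (δ/d)² = (4.221 / 0.20)² = 445.35.
Round up to the next whole unit.

n = 446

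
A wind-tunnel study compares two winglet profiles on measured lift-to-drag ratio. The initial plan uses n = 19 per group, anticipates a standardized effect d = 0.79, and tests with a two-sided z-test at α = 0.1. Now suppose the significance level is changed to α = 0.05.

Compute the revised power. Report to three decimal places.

δ = d·√(n/2) = 0.79 × √(19/2) = 2.4349 (unchanged). New critical value: z_{0.025} = 1.960.
Revised power = Φ(δ − 1.960) + Φ(−δ − 1.960) = Φ(0.475) + Φ(-4.395) = 0.6826 + 0.0000 = 0.6826.

Power ≈ 0.683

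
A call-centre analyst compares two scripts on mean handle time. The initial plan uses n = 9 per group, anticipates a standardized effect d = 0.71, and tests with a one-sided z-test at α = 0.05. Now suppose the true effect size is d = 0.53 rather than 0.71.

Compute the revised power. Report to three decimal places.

Power ≈ 0.301

With d = 0.53: δ = d·√(n/2) = 0.53 × √(9/2) = 1.1243. Critical value z_{0.05} = 1.645.
Revised power = Φ(δ − 1.645) = Φ(-0.521) = 0.3013.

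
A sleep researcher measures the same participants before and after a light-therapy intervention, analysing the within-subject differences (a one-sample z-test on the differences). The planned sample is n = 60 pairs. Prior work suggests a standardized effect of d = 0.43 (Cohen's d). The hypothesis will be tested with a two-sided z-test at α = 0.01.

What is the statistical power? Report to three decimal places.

Power ≈ 0.775

Noncentrality parameter: δ = d·√n = 0.43 × √60 = 3.3308
Critical value for a two-sided test at α = 0.01: z_{α/2} = 2.576.
Power = Φ(δ − 2.576) + Φ(−δ − 2.576) = Φ(0.755) + Φ(-5.907) = 0.7749 + 0.0000 = 0.7749.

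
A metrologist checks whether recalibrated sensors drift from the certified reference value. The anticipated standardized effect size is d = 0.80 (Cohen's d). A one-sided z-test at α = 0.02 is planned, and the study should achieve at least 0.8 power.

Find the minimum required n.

n = 14

For power 0.8 need Φ(δ − z_{0.02}) = 0.8, so δ = z_{0.02} + z_{0.20} = 2.054 + 0.842 = 2.895.
δ = d·√n ⇒ n = (δ/d)² = (2.895 / 0.80)² = 13.10.
Round up to the next whole unit.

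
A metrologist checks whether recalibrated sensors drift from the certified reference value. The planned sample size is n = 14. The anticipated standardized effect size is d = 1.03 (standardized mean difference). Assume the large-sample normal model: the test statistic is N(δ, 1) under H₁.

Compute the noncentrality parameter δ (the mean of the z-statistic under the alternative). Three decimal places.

The noncentrality parameter scales effect size by the design's sample-size factor: δ = d·√n = 1.03 × √14 = 3.8539

δ ≈ 3.854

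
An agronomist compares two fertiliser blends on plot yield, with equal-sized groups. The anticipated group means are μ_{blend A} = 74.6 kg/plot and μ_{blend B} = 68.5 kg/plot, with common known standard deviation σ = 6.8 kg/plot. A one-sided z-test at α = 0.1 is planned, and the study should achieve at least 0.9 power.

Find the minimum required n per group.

Standardized effect: d = |μ_{blend A} − μ_{blend B}| / σ = |74.6 − 68.5| / 6.8 = 0.8971
For power 0.9 need Φ(δ − z_{0.1}) = 0.9, so δ = z_{0.1} + z_{0.10} = 1.282 + 1.282 = 2.563.
δ = d·√(n/2) ⇒ n = 2(δ/d)² = 2 × (2.563 / 0.8971)² = 16.33.
Round up to the next whole unit.

n = 17 per group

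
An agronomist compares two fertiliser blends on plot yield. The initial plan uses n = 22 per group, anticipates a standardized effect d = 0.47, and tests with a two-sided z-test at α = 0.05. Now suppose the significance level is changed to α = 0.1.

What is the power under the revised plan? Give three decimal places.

δ = d·√(n/2) = 0.47 × √(22/2) = 1.5588 (unchanged). New critical value: z_{0.05} = 1.645.
Revised power = Φ(δ − 1.645) + Φ(−δ − 1.645) = Φ(-0.086) + Φ(-3.204) = 0.4657 + 0.0007 = 0.4664.

Power ≈ 0.466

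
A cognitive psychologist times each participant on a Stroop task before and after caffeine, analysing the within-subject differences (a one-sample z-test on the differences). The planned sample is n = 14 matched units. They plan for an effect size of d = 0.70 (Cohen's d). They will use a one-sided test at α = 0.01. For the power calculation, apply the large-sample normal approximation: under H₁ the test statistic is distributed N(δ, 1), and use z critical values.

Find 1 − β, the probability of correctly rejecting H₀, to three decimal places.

Power ≈ 0.615

Noncentrality parameter: δ = d·√n = 0.70 × √14 = 2.6192
Critical value for a one-sided test at α = 0.01: z_α = 2.326.
Power = Φ(δ − 2.326) = Φ(0.293) = 0.6152.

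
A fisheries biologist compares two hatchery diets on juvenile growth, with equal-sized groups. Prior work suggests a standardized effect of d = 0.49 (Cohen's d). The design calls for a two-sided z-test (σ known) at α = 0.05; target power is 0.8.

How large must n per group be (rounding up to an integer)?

For power 0.8 need Φ(δ − z_{0.025}) = 0.8, so δ = z_{0.025} + z_{0.20} = 1.960 + 0.842 = 2.802.
(The Φ(−δ − z_{α/2}) term is vanishingly small for δ > 0 and is dropped in the standard sample-size formula.)
δ = d·√(n/2) ⇒ n = 2(δ/d)² = 2 × (2.802 / 0.49)² = 65.38.
Rounding up, n = 66 per group.

n = 66 per group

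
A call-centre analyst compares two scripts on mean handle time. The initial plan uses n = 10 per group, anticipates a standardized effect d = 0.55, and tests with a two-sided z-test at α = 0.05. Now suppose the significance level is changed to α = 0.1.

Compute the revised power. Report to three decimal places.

δ = d·√(n/2) = 0.55 × √(10/2) = 1.2298 (unchanged). New critical value: z_{0.05} = 1.645.
Revised power = Φ(δ − 1.645) + Φ(−δ − 1.645) = Φ(-0.415) + Φ(-2.875) = 0.3391 + 0.0020 = 0.3411.

Power ≈ 0.341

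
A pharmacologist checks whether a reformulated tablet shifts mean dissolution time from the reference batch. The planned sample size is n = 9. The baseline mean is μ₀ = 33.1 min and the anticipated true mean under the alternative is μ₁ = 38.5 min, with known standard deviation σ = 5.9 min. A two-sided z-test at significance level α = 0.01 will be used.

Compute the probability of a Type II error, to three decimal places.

Standardized effect: d = |μ₁ − μ₀| / σ = |38.5 − 33.1| / 5.9 = 0.9153
Noncentrality parameter: δ = d·√n = 0.9153 × √9 = 2.7458
Two-sided α = 0.01 → critical value z_{0.005} = 2.576.
Power = Φ(δ − 2.576) + Φ(−δ − 2.576) = Φ(0.170) + Φ(-5.322) = 0.5675 + 0.0000 = 0.5675.
Type II error: β = 1 − power = 1 − 0.5675 = 0.4325.

β ≈ 0.433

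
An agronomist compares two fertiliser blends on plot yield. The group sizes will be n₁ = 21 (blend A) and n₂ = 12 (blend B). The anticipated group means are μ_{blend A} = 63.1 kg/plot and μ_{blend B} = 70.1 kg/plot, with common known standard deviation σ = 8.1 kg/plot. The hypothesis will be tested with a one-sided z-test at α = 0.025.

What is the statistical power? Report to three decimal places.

Standardized effect: d = |μ_{blend A} − μ_{blend B}| / σ = |63.1 − 70.1| / 8.1 = 0.8642
Noncentrality parameter: δ = d / √(1/n₁ + 1/n₂) = 0.8642 / √(1/21 + 1/12) = 2.3881
One-sided α = 0.025 → critical value z_{0.025} = 1.960.
Power = Φ(δ − 1.960) = Φ(0.428) = 0.6657.

Power ≈ 0.666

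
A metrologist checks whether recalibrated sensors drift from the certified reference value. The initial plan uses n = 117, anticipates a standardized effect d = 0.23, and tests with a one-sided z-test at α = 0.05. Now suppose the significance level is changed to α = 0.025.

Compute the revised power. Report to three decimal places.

δ = d·√n = 0.23 × √117 = 2.4878 (unchanged). New critical value: z_{0.025} = 1.960.
Revised power = P(Z > 1.960 − δ) = Φ(0.528) = 0.7012.

Power ≈ 0.701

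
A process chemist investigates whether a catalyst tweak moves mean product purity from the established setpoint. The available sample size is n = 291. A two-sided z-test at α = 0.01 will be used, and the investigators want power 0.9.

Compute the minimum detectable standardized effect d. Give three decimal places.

Required noncentrality: δ = z_{0.005} + z_{0.10} = 2.576 + 1.282 = 3.857.
(The second rejection-region term Φ(−δ − z_{α/2}) is negligible and dropped.)
δ = d·√n ⇒ d = δ/√n = 3.857/√291 = 0.2261.

d ≈ 0.226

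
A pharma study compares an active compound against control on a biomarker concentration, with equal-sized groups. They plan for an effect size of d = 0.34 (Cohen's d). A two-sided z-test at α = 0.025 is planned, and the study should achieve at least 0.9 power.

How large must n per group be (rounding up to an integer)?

For power 0.9 need Φ(δ − z_{0.0125}) = 0.9, so δ = z_{0.0125} + z_{0.10} = 2.241 + 1.282 = 3.523.
(Ignoring the negligible lower-tail rejection probability gives the usual closed-form inversion.)
δ = d·√(n/2) ⇒ n = 2(δ/d)² = 2 × (3.523 / 0.34)² = 214.73.
Rounding up, n = 215 per group.

n = 215 per group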